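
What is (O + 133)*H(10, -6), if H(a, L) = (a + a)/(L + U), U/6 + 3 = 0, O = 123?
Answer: -640/3 ≈ -213.33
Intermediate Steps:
U = -18 (U = -18 + 6*0 = -18 + 0 = -18)
H(a, L) = 2*a/(-18 + L) (H(a, L) = (a + a)/(L - 18) = (2*a)/(-18 + L) = 2*a/(-18 + L))
(O + 133)*H(10, -6) = (123 + 133)*(2*10/(-18 - 6)) = 256*(2*10/(-24)) = 256*(2*10*(-1/24)) = 256*(-5/6) = -640/3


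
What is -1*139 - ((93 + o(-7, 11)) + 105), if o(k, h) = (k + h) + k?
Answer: -334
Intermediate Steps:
o(k, h) = h + 2*k (o(k, h) = (h + k) + k = h + 2*k)
-1*139 - ((93 + o(-7, 11)) + 105) = -1*139 - ((93 + (11 + 2*(-7))) + 105) = -139 - ((93 + (11 - 14)) + 105) = -139 - ((93 - 3) + 105) = -139 - (90 + 105) = -139 - 1*195 = -139 - 195 = -334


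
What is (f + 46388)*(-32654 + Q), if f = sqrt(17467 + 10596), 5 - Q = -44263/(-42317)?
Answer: -64092072790448/42317 - 1381651996*sqrt(28063)/42317 ≈ -1.5200e+9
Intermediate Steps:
Q = 167322/42317 (Q = 5 - (-44263)/(-42317) = 5 - (-44263)*(-1)/42317 = 5 - 1*44263/42317 = 5 - 44263/42317 = 167322/42317 ≈ 3.9540)
f = sqrt(28063) ≈ 167.52
(f + 46388)*(-32654 + Q) = (sqrt(28063) + 46388)*(-32654 + 167322/42317) = (46388 + sqrt(28063))*(-1381651996/42317) = -64092072790448/42317 - 1381651996*sqrt(28063)/42317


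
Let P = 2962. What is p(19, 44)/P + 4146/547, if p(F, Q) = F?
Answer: 12290845/1620214 ≈ 7.5859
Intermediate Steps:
p(19, 44)/P + 4146/547 = 19/2962 + 4146/547 = 12290845/1620214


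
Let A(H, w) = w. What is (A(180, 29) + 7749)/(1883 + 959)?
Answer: 3889/1421 ≈ 2.7368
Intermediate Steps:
(A(180, 29) + 7749)/(1883 + 959) = (29 + 7749)/(1883 + 959) = 7778/2842 = 7778*(1/2842) = 3889/1421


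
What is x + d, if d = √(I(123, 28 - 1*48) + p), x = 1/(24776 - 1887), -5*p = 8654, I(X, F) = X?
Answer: 1/22889 + I*√40195/5 ≈ 4.3689e-5 + 40.097*I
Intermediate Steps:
p = -8654/5 (p = -⅕*8654 = -8654/5 ≈ -1730.8)
x = 1/22889 ≈ 4.3689e-5
d = I*√40195/5 (d = √(123 - 8654/5) = √(-8039/5) = I*√40195/5 ≈ 40.097*I)
x + d = 1/22889 + I*√40195/5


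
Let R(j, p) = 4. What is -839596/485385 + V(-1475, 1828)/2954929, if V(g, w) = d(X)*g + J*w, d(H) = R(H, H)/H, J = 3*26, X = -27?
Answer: -21704691314096/12908503913985 ≈ -1.6814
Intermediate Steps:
J = 78
d(H) = 4/H
V(g, w) = 78*w - 4*g/27 (V(g, w) = (4/(-27))*g + 78*w = (4*(-1/27))*g + 78*w = -4*g/27 + 78*w = 78*w - 4*g/27)
-839596/485385 + V(-1475, 1828)/2954929 = -839596/485385 + (78*1828 - 4/27*(-1475))/2954929 = -839596*1/485385 + (142584 + 5900/27)*(1/2954929) = -839596/485385 + (3855668/27)*(1/2954929) = -839596/485385 + 3855668/79783083 = -21704691314096/12908503913985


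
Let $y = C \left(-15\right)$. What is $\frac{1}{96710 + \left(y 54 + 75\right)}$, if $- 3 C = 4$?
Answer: $\frac{1}{97865} \approx 1.0218 \cdot 10^{-5}$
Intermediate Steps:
$C = - \frac{4}{3}$ ($C = \left(- \frac{1}{3}\right) 4 = - \frac{4}{3} \approx -1.3333$)
$y = 20$ ($y = \left(- \frac{4}{3}\right) \left(-15\right) = 20$)
$\frac{1}{96710 + \left(y 54 + 75\right)} = \frac{1}{96710 + \left(20 \cdot 54 + 75\right)} = \frac{1}{96710 + \left(1080 + 75\right)} = \frac{1}{96710 + 1155} = \frac{1}{97865}$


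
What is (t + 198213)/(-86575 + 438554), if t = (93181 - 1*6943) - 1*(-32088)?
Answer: 316539/351979 ≈ 0.89931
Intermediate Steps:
t = 118326 (t = (93181 - 6943) + 32088 = 86238 + 32088 = 118326)
(t + 198213)/(-86575 + 438554) = (118326 + 198213)/(-86575 + 438554) = 316539/351979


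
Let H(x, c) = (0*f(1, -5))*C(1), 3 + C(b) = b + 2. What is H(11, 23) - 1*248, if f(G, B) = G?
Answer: -248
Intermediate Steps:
C(b) = -1 + b (C(b) = -3 + (b + 2) = -3 + (2 + b) = -1 + b)
H(x, c) = 0 (H(x, c) = (0*1)*(-1 + 1) = 0*0 = 0)
H(11, 23) - 1*248 = 0 - 1*248 = 0 - 248 = -248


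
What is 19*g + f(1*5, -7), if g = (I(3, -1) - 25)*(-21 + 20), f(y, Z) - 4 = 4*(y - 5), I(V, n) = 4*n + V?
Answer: 498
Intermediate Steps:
I(V, n) = V + 4*n
f(y, Z) = -16 + 4*y (f(y, Z) = 4 + 4*(y - 5) = 4 + 4*(-5 + y) = 4 + (-20 + 4*y) = -16 + 4*y)
g = 26 (g = ((3 + 4*(-1)) - 25)*(-21 + 20) = ((3 - 4) - 25)*(-1) = (-1 - 25)*(-1) = -26*(-1) = 26)
19*g + f(1*5, -7) = 19*26 + (-16 + 4*(1*5)) = 494 + (-16 + 4*5) = 494 + (-16 + 20) = 494 + 4 = 498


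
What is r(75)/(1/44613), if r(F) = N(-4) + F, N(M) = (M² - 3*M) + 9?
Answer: 4996656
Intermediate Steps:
N(M) = 9 + M² - 3*M
r(F) = 37 + F (r(F) = (9 + (-4)² - 3*(-4)) + F = (9 + 16 + 12) + F = 37 + F)
r(75)/(1/44613) = (37 + 75)/(1/44613) = 112/(1/44613) = 112*44613 = 4996656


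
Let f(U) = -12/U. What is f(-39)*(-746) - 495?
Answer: -9419/13 ≈ -724.54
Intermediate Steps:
f(-39)*(-746) - 495 = -12/(-39)*(-746) - 495 = -12*(-1/39)*(-746) - 495 = (4/13)*(-746) - 495 = -2984/13 - 495 = -9419/13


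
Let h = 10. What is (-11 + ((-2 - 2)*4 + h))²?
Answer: 289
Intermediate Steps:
(-11 + ((-2 - 2)*4 + h))² = (-11 + ((-2 - 2)*4 + 10))² = (-11 + (-4*4 + 10))² = (-11 + (-16 + 10))² = (-11 - 6)² = (-17)² = 289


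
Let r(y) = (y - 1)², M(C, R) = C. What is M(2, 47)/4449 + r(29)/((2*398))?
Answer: 872402/885351 ≈ 0.98537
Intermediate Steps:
r(y) = (-1 + y)²
M(2, 47)/4449 + r(29)/((2*398)) = 2/4449 + (-1 + 29)²/((2*398)) = 2*(1/4449) + 28²/796 = 2/4449 + 784*(1/796) = 2/4449 + 196/199 = 872402/885351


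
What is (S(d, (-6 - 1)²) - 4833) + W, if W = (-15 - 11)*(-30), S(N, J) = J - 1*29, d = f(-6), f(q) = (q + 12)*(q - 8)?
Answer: -4033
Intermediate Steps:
f(q) = (-8 + q)*(12 + q) (f(q) = (12 + q)*(-8 + q) = (-8 + q)*(12 + q))
d = -84 (d = -96 + (-6)² + 4*(-6) = -96 + 36 - 24 = -84)
S(N, J) = -29 + J (S(N, J) = J - 29 = -29 + J)
W = 780 (W = -26*(-30) = 780)
(S(d, (-6 - 1)²) - 4833) + W = ((-29 + (-6 - 1)²) - 4833) + 780 = ((-29 + (-7)²) - 4833) + 780 = ((-29 + 49) - 4833) + 780 = (20 - 4833) + 780 = -4813 + 780 = -4033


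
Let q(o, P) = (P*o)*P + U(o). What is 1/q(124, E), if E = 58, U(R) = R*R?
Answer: 1/432512 ≈ 2.3121e-6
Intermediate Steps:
U(R) = R²
q(o, P) = o² + o*P² (q(o, P) = (P*o)*P + o² = o*P² + o² = o² + o*P²)
1/q(124, E) = 1/(124*(124 + 58²)) = 1/(124*(124 + 3364)) = 1/(124*3488) = 1/432512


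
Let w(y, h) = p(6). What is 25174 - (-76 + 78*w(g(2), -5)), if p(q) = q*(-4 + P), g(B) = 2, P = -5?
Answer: 29462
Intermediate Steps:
p(q) = -9*q (p(q) = q*(-4 - 5) = q*(-9) = -9*q)
w(y, h) = -54 (w(y, h) = -9*6 = -54)
25174 - (-76 + 78*w(g(2), -5)) = 25174 - (-76 + 78*(-54)) = 25174 - (-76 - 4212) = 25174 - 1*(-4288) = 25174 + 4288 = 29462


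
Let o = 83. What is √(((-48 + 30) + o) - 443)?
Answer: 3*I*√42 ≈ 19.442*I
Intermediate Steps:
√(((-48 + 30) + o) - 443) = √(((-48 + 30) + 83) - 443) = √((-18 + 83) - 443) = √(65 - 443) = √(-378) = 3*I*√42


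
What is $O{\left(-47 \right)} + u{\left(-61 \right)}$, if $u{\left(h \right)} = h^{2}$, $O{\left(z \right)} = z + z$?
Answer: $3627$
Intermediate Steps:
$O{\left(z \right)} = 2 z$
$O{\left(-47 \right)} + u{\left(-61 \right)} = 2 \left(-47\right) + \left(-61\right)^{2} = -94 + 3721 = 3627$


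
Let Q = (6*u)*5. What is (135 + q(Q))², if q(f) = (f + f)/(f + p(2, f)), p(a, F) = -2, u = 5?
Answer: 25704900/1369 ≈ 18776.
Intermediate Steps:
Q = 150 (Q = (6*5)*5 = 30*5 = 150)
q(f) = 2*f/(-2 + f) (q(f) = (f + f)/(f - 2) = (2*f)/(-2 + f) = 2*f/(-2 + f))
(135 + q(Q))² = (135 + 2*150/(-2 + 150))² = (135 + 2*150/148)² = (135 + 2*150*(1/148))² = (135 + 75/37)² = (5070/37)² = 25704900/1369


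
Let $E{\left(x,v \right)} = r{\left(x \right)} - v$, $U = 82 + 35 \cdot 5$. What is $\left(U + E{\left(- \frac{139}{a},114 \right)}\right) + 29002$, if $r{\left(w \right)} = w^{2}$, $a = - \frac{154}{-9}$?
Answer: $\frac{692767821}{23716} \approx 29211.0$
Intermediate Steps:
$a = \frac{154}{9}$ ($a = \left(-154\right) \left(- \frac{1}{9}\right) = \frac{154}{9} \approx 17.111$)
$U = 257$ ($U = 82 + 175 = 257$)
$E{\left(x,v \right)} = x^{2} - v$
$\left(U + E{\left(- \frac{139}{a},114 \right)}\right) + 29002 = \left(257 + \left(\left(- \frac{139}{\frac{154}{9}}\right)^{2} - 114\right)\right) + 29002 = \left(257 - \left(114 - \left(\left(-139\right) \frac{9}{154}\right)^{2}\right)\right) + 29002 = \left(257 - \left(114 - \left(- \frac{1251}{154}\right)^{2}\right)\right) + 29002 = \left(257 + \left(\frac{1565001}{23716} - 114\right)\right) + 29002 = \left(257 - \frac{1138623}{23716}\right) + 29002 = \frac{4956389}{23716} + 29002 = \frac{692767821}{23716}$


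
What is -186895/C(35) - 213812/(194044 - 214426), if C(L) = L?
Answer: -380181047/71337 ≈ -5329.4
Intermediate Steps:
-186895/C(35) - 213812/(194044 - 214426) = -186895/35 - 213812/(194044 - 214426) = -186895*1/35 - 213812/(-20382) = -37379/7 - 213812*(-1/20382) = -37379/7 + 106906/10191 = -380181047/71337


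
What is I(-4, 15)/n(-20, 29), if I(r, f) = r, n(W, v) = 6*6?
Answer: -⅑ ≈ -0.11111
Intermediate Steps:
n(W, v) = 36
I(-4, 15)/n(-20, 29) = -4/36 = -4*1/36 = -⅑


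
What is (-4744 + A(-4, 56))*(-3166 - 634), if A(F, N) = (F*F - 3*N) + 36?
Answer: 18468000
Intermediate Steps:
A(F, N) = 36 + F**2 - 3*N (A(F, N) = (F**2 - 3*N) + 36 = 36 + F**2 - 3*N)
(-4744 + A(-4, 56))*(-3166 - 634) = (-4744 + (36 + (-4)**2 - 3*56))*(-3166 - 634) = (-4744 + (36 + 16 - 168))*(-3800) = (-4744 - 116)*(-3800) = -4860*(-3800) = 18468000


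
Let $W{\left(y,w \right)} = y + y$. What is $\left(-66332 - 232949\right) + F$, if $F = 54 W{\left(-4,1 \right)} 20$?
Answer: $-307921$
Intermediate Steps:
$W{\left(y,w \right)} = 2 y$
$F = -8640$ ($F = 54 \cdot 2 \left(-4\right) 20 = 54 \left(-8\right) 20 = \left(-432\right) 20 = -8640$)
$\left(-66332 - 232949\right) + F = \left(-66332 - 232949\right) - 8640 = -299281 - 8640 = -307921$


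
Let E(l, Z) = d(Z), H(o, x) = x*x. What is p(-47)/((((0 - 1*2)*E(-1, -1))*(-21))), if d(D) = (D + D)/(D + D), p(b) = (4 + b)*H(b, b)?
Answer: -94987/42 ≈ -2261.6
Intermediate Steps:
H(o, x) = x²
p(b) = b²*(4 + b) (p(b) = (4 + b)*b² = b²*(4 + b))
d(D) = 1 (d(D) = (2*D)/((2*D)) = (2*D)*(1/(2*D)) = 1)
E(l, Z) = 1
p(-47)/((((0 - 1*2)*E(-1, -1))*(-21))) = ((-47)²*(4 - 47))/((((0 - 1*2)*1)*(-21))) = (2209*(-43))/((((0 - 2)*1)*(-21))) = -94987/(-2*1*(-21)) = -94987/((-2*(-21))) = -94987/42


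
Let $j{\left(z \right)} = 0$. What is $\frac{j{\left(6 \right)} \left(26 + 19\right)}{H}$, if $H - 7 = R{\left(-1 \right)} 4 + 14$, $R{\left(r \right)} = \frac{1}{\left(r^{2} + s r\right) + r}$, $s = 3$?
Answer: $0$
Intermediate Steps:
$R{\left(r \right)} = \frac{1}{r^{2} + 4 r}$ ($R{\left(r \right)} = \frac{1}{\left(r^{2} + 3 r\right) + r} = \frac{1}{r^{2} + 4 r}$)
$H = \frac{59}{3}$ ($H = 7 + \left(\frac{1}{\left(-1\right) \left(4 - 1\right)} 4 + 14\right) = 7 + \left(- \frac{1}{3} \cdot 4 + 14\right) = 7 + \left(\left(-1\right) \frac{1}{3} \cdot 4 + 14\right) = 7 + \left(\left(- \frac{1}{3}\right) 4 + 14\right) = 7 + \left(- \frac{4}{3} + 14\right) = 7 + \frac{38}{3} = \frac{59}{3} \approx 19.667$)
$\frac{j{\left(6 \right)} \left(26 + 19\right)}{H} = \frac{0 \left(26 + 19\right)}{\frac{59}{3}} = 0 \cdot 45 \cdot \frac{3}{59} = 0 \cdot \frac{3}{59} = 0$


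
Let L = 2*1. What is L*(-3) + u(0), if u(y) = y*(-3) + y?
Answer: -6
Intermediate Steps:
u(y) = -2*y (u(y) = -3*y + y = -2*y)
L = 2
L*(-3) + u(0) = 2*(-3) - 2*0 = -6 + 0 = -6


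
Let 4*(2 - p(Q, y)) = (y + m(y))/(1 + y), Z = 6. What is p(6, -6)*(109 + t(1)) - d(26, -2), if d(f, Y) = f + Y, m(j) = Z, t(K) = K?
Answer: 196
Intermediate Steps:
m(j) = 6
p(Q, y) = 2 - (6 + y)/(4*(1 + y)) (p(Q, y) = 2 - (y + 6)/(4*(1 + y)) = 2 - (6 + y)/(4*(1 + y)))
d(f, Y) = Y + f
p(6, -6)*(109 + t(1)) - d(26, -2) = ((2 + 7*(-6))/(4*(1 - 6)))*(109 + 1) - (-2 + 26) = ((¼)*(2 - 42)/(-5))*110 - 1*24 = ((¼)*(-⅕)*(-40))*110 - 24 = 2*110 - 24 = 220 - 24 = 196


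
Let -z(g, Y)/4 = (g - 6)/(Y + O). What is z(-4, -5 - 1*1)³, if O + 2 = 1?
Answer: -64000/343 ≈ -186.59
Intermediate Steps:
O = -1 (O = -2 + 1 = -1)
z(g, Y) = -4*(-6 + g)/(-1 + Y) (z(g, Y) = -4*(g - 6)/(Y - 1) = -4*(-6 + g)/(-1 + Y))
z(-4, -5 - 1*1)³ = (4*(6 - 1*(-4))/(-1 + (-5 - 1*1)))³ = (4*(6 + 4)/(-1 + (-5 - 1)))³ = (4*10/(-1 - 6))³ = (4*10/(-7))³ = (4*(-⅐)*10)³ = (-40/7)³ = -64000/343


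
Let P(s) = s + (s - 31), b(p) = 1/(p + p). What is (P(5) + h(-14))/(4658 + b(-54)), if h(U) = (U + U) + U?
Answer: -6804/503063 ≈ -0.013525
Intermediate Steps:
h(U) = 3*U (h(U) = 2*U + U = 3*U)
b(p) = 1/(2*p)
P(s) = -31 + 2*s (P(s) = s + (-31 + s) = -31 + 2*s)
(P(5) + h(-14))/(4658 + b(-54)) = ((-31 + 2*5) + 3*(-14))/(4658 + (½)/(-54)) = ((-31 + 10) - 42)/(4658 + (½)*(-1/54)) = (-21 - 42)/(4658 - 1/108) = -63/503063/108 = -63*108/503063 = -6804/503063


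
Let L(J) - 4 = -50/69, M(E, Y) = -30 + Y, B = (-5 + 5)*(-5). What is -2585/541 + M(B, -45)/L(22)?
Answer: -3383885/122266 ≈ -27.676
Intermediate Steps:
B = 0 (B = 0*(-5) = 0)
L(J) = 226/69 (L(J) = 4 - 50/69 = 226/69)
-2585/541 + M(B, -45)/L(22) = -2585/541 + (-30 - 45)/(226/69) = -2585*1/541 - 75*69/226 = -2585/541 - 5175/226 = -3383885/122266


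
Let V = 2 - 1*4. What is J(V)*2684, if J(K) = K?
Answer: -5368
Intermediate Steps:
V = -2 (V = 2 - 4 = -2)
J(V)*2684 = -2*2684 = -5368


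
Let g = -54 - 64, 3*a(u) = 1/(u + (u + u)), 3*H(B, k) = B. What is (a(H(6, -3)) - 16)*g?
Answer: 16933/9 ≈ 1881.4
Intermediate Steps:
H(B, k) = B/3
a(u) = 1/(9*u) (a(u) = 1/(3*(u + (u + u))) = 1/(3*(u + 2*u)) = 1/(3*((3*u))) = (1/(3*u))/3 = 1/(9*u))
g = -118
(a(H(6, -3)) - 16)*g = (1/(9*(((⅓)*6))) - 16)*(-118) = ((⅑)/2 - 16)*(-118) = ((⅑)*(½) - 16)*(-118) = (1/18 - 16)*(-118) = -287/18*(-118) = 16933/9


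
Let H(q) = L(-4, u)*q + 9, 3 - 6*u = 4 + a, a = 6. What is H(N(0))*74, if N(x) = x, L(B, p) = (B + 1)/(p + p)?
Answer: 666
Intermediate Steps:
u = -7/6 (u = 1/2 - (4 + 6)/6 = 1/2 - 1/6*10 = 1/2 - 5/3 = -7/6 ≈ -1.1667)
L(B, p) = (1 + B)/(2*p) (L(B, p) = (1 + B)/((2*p)) = (1 + B)*(1/(2*p)) = (1 + B)/(2*p))
H(q) = 9 + 9*q/7 (H(q) = ((1 - 4)/(2*(-7/6)))*q + 9 = ((1/2)*(-6/7)*(-3))*q + 9 = 9*q/7 + 9 = 9 + 9*q/7)
H(N(0))*74 = (9 + (9/7)*0)*74 = (9 + 0)*74 = 9*74 = 666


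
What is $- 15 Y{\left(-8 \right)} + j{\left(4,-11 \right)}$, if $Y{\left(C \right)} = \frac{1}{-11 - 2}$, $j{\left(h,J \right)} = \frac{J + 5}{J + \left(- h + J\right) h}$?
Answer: $\frac{1143}{923} \approx 1.2384$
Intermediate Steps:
$j{\left(h,J \right)} = \frac{5 + J}{J + h \left(J - h\right)}$ ($j{\left(h,J \right)} = \frac{5 + J}{J + \left(J - h\right) h} = \frac{5 + J}{J + h \left(J - h\right)}$)
$Y{\left(C \right)} = - \frac{1}{13}$ ($Y{\left(C \right)} = \frac{1}{-13} = - \frac{1}{13}$)
$- 15 Y{\left(-8 \right)} + j{\left(4,-11 \right)} = \left(-15\right) \left(- \frac{1}{13}\right) + \frac{5 - 11}{-11 - 4^{2} - 44} = \frac{15}{13} + \frac{1}{-11 - 16 - 44} \left(-6\right) = \frac{15}{13} + \frac{1}{-71} \left(-6\right) = \frac{15}{13} - - \frac{6}{71} = \frac{15}{13} + \frac{6}{71} = \frac{1143}{923}$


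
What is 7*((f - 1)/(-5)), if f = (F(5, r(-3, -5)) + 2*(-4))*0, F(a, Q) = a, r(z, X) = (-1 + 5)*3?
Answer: 7/5 ≈ 1.4000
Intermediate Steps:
r(z, X) = 12 (r(z, X) = 4*3 = 12)
f = 0 (f = (5 + 2*(-4))*0 = (5 - 8)*0 = -3*0 = 0)
7*((f - 1)/(-5)) = 7*((0 - 1)/(-5)) = 7*(-1*(-⅕)) = 7*(⅕) = 7/5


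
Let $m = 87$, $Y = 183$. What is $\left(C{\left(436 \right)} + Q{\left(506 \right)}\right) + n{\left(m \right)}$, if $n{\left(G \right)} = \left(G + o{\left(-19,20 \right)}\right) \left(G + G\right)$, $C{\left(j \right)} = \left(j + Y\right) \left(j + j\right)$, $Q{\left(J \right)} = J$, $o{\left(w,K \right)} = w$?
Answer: $552106$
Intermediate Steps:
$C{\left(j \right)} = 2 j \left(183 + j\right)$ ($C{\left(j \right)} = \left(j + 183\right) \left(j + j\right) = \left(183 + j\right) 2 j = 2 j \left(183 + j\right)$)
$n{\left(G \right)} = 2 G \left(-19 + G\right)$ ($n{\left(G \right)} = \left(G - 19\right) \left(G + G\right) = \left(-19 + G\right) 2 G = 2 G \left(-19 + G\right)$)
$\left(C{\left(436 \right)} + Q{\left(506 \right)}\right) + n{\left(m \right)} = \left(2 \cdot 436 \left(183 + 436\right) + 506\right) + 2 \cdot 87 \left(-19 + 87\right) = \left(2 \cdot 436 \cdot 619 + 506\right) + 2 \cdot 87 \cdot 68 = \left(539768 + 506\right) + 11832 = 540274 + 11832 = 552106$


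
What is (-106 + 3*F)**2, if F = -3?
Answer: 13225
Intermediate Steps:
(-106 + 3*F)**2 = (-106 + 3*(-3))**2 = (-106 - 9)**2 = (-115)**2 = 13225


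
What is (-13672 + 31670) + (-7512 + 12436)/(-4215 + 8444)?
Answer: 76118466/4229 ≈ 17999.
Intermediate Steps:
(-13672 + 31670) + (-7512 + 12436)/(-4215 + 8444) = 17998 + 4924/4229 = 76118466/4229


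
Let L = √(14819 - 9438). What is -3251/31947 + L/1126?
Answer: -3251/31947 + √5381/1126 ≈ -0.036615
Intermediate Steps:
L = √5381 ≈ 73.355
-3251/31947 + L/1126 = -3251/31947 + √5381/1126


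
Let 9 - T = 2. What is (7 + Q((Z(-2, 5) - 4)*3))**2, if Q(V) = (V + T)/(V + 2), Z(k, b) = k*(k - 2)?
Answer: 13689/196 ≈ 69.842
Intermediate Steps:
Z(k, b) = k*(-2 + k)
T = 7 (T = 9 - 1*2 = 9 - 2 = 7)
Q(V) = (7 + V)/(2 + V) (Q(V) = (V + 7)/(V + 2) = (7 + V)/(2 + V))
(7 + Q((Z(-2, 5) - 4)*3))**2 = (7 + (7 + (-2*(-2 - 2) - 4)*3)/(2 + (-2*(-2 - 2) - 4)*3))**2 = (7 + (7 + (-2*(-4) - 4)*3)/(2 + (-2*(-4) - 4)*3))**2 = (7 + (7 + (8 - 4)*3)/(2 + (8 - 4)*3))**2 = (7 + (7 + 4*3)/(2 + 4*3))**2 = (7 + (7 + 12)/(2 + 12))**2 = (7 + 19/14)**2 = (117/14)**2 = 13689/196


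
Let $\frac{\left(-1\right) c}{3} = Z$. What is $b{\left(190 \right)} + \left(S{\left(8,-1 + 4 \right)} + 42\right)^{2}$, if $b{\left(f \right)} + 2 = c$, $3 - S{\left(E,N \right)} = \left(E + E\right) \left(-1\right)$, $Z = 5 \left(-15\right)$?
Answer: $3944$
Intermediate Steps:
$Z = -75$
$S{\left(E,N \right)} = 3 + 2 E$ ($S{\left(E,N \right)} = 3 - \left(E + E\right) \left(-1\right) = 3 - 2 E \left(-1\right) = 3 - - 2 E = 3 + 2 E$)
$c = 225$ ($c = \left(-3\right) \left(-75\right) = 225$)
$b{\left(f \right)} = 223$ ($b{\left(f \right)} = -2 + 225 = 223$)
$b{\left(190 \right)} + \left(S{\left(8,-1 + 4 \right)} + 42\right)^{2} = 223 + \left(\left(3 + 2 \cdot 8\right) + 42\right)^{2} = 223 + \left(\left(3 + 16\right) + 42\right)^{2} = 223 + \left(19 + 42\right)^{2} = 223 + 61^{2} = 223 + 3721 = 3944$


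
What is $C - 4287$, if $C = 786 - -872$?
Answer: $-2629$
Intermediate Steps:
$C = 1658$ ($C = 786 + 872 = 1658$)
$C - 4287 = 1658 - 4287 = -2629$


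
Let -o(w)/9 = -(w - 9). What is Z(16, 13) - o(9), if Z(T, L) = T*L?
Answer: 208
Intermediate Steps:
Z(T, L) = L*T
o(w) = -81 + 9*w (o(w) = -(-9)*(w - 9) = -(-9)*(-9 + w) = -9*(9 - w) = -81 + 9*w)
Z(16, 13) - o(9) = 13*16 - (-81 + 9*9) = 208 - (-81 + 81) = 208 - 1*0 = 208 + 0 = 208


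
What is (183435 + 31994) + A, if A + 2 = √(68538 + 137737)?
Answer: 215427 + 5*√8251 ≈ 2.1588e+5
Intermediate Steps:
A = -2 + 5*√8251 (A = -2 + √(68538 + 137737) = -2 + √206275 = -2 + 5*√8251 ≈ 452.18)
(183435 + 31994) + A = (183435 + 31994) + (-2 + 5*√8251) = 215429 + (-2 + 5*√8251) = 215427 + 5*√8251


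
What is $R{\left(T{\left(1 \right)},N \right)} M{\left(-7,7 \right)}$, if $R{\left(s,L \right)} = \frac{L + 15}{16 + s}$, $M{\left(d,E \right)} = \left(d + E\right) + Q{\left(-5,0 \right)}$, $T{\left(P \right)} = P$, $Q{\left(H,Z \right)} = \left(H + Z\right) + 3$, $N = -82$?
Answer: $\frac{134}{17} \approx 7.8824$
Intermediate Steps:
$Q{\left(H,Z \right)} = 3 + H + Z$
$M{\left(d,E \right)} = -2 + E + d$ ($M{\left(d,E \right)} = \left(d + E\right) + \left(3 - 5 + 0\right) = \left(E + d\right) - 2 = -2 + E + d$)
$R{\left(s,L \right)} = \frac{15 + L}{16 + s}$
$R{\left(T{\left(1 \right)},N \right)} M{\left(-7,7 \right)} = \frac{15 - 82}{16 + 1} \left(-2 + 7 - 7\right) = \frac{1}{17} \left(-67\right) \left(-2\right) = \left(- \frac{67}{17}\right) \left(-2\right) = \frac{134}{17}$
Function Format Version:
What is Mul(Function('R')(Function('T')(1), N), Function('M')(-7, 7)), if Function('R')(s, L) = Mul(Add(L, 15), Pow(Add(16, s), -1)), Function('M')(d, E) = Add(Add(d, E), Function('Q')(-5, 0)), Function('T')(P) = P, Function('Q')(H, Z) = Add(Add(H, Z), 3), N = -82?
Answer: Rational(134, 17) ≈ 7.8824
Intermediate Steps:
Function('Q')(H, Z) = Add(3, H, Z)
Function('M')(d, E) = Add(-2, E, d) (Function('M')(d, E) = Add(Add(d, E), Add(3, -5, 0)) = Add(Add(E, d), -2) = Add(-2, E, d))
Function('R')(s, L) = Mul(Pow(Add(16, s), -1), Add(15, L)) (Function('R')(s, L) = Mul(Add(15, L), Pow(Add(16, s), -1)) = Mul(Pow(Add(16, s), -1), Add(15, L)))
Mul(Function('R')(Function('T')(1), N), Function('M')(-7, 7)) = Mul(Mul(Pow(Add(16, 1), -1), Add(15, -82)), Add(-2, 7, -7)) = Mul(Mul(Pow(17, -1), -67), -2) = Mul(Mul(Rational(1, 17), -67), -2) = Mul(Rational(-67, 17), -2) = Rational(134, 17)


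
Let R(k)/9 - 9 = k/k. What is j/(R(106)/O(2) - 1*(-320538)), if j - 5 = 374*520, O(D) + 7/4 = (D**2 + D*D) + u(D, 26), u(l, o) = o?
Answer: 8362855/13783254 ≈ 0.60674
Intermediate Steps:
R(k) = 90 (R(k) = 81 + 9*(k/k) = 81 + 9*1 = 81 + 9 = 90)
O(D) = 97/4 + 2*D**2 (O(D) = -7/4 + ((D**2 + D*D) + 26) = -7/4 + ((D**2 + D**2) + 26) = -7/4 + (2*D**2 + 26) = -7/4 + (26 + 2*D**2) = 97/4 + 2*D**2)
j = 194485 (j = 5 + 374*520 = 5 + 194480 = 194485)
j/(R(106)/O(2) - 1*(-320538)) = 194485/(90/(97/4 + 2*2**2) - 1*(-320538)) = 194485/(90/(97/4 + 2*4) + 320538) = 194485/(90/(97/4 + 8) + 320538) = 194485/(90/(129/4) + 320538) = 194485/(90*(4/129) + 320538) = 194485/(120/43 + 320538) = 194485/(13783254/43) = 194485*(43/13783254) = 8362855/13783254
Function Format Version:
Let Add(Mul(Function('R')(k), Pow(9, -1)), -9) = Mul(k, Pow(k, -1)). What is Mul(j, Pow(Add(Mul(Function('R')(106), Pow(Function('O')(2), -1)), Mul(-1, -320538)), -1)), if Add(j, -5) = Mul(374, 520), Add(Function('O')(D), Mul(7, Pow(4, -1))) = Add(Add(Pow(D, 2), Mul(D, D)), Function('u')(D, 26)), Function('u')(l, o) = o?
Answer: Rational(8362855, 13783254) ≈ 0.60674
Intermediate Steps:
Function('R')(k) = 90 (Function('R')(k) = Add(81, Mul(9, Mul(k, Pow(k, -1)))) = Add(81, Mul(9, 1)) = Add(81, 9) = 90)
Function('O')(D) = Add(Rational(97, 4), Mul(2, Pow(D, 2))) (Function('O')(D) = Add(Rational(-7, 4), Add(Add(Pow(D, 2), Mul(D, D)), 26)) = Add(Rational(-7, 4), Add(Add(Pow(D, 2), Pow(D, 2)), 26)) = Add(Rational(-7, 4), Add(Mul(2, Pow(D, 2)), 26)) = Add(Rational(-7, 4), Add(26, Mul(2, Pow(D, 2)))) = Add(Rational(97, 4), Mul(2, Pow(D, 2))))
j = 194485 (j = Add(5, Mul(374, 520)) = Add(5, 194480) = 194485)
Mul(j, Pow(Add(Mul(Function('R')(106), Pow(Function('O')(2), -1)), Mul(-1, -320538)), -1)) = Mul(194485, Pow(Add(Mul(90, Pow(Add(Rational(97, 4), Mul(2, Pow(2, 2))), -1)), Mul(-1, -320538)), -1)) = Mul(194485, Pow(Add(Mul(90, Pow(Add(Rational(97, 4), Mul(2, 4)), -1)), 320538), -1)) = Mul(194485, Pow(Add(Mul(90, Pow(Add(Rational(97, 4), 8), -1)), 320538), -1)) = Mul(194485, Pow(Add(Mul(90, Pow(Rational(129, 4), -1)), 320538), -1)) = Mul(194485, Pow(Add(Mul(90, Rational(4, 129)), 320538), -1)) = Mul(194485, Pow(Add(Rational(120, 43), 320538), -1)) = Mul(194485, Pow(Rational(13783254, 43), -1)) = Mul(194485, Rational(43, 13783254)) = Rational(8362855, 13783254)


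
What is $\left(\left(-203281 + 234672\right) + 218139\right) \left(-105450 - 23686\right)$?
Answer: $-32223306080$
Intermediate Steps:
$\left(\left(-203281 + 234672\right) + 218139\right) \left(-105450 - 23686\right) = \left(31391 + 218139\right) \left(-129136\right) = 249530 \left(-129136\right) = -32223306080$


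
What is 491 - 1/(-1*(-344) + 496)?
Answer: 412439/840 ≈ 491.00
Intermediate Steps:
491 - 1/(-1*(-344) + 496) = 491 - 1/(344 + 496) = 491 - 1/840 = 412439/840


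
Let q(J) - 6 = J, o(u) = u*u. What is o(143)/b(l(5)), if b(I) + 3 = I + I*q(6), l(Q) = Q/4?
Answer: 81796/53 ≈ 1543.3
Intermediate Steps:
o(u) = u²
q(J) = 6 + J
l(Q) = Q/4 (l(Q) = Q*(¼) = Q/4)
b(I) = -3 + 13*I (b(I) = -3 + (I + I*(6 + 6)) = -3 + (I + I*12) = -3 + (I + 12*I) = -3 + 13*I)
o(143)/b(l(5)) = 143²/(-3 + 13*((¼)*5)) = 20449/(-3 + 13*(5/4)) = 20449/(-3 + 65/4) = 20449/(53/4) = 20449*(4/53) = 81796/53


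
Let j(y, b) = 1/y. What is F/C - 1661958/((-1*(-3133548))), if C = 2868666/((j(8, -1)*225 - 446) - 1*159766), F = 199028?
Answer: -1850104636982989/166464863092 ≈ -11114.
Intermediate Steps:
C = -7649776/427157 (C = 2868666/((225/8 - 446) - 1*159766) = 2868666/(((⅛)*225 - 446) - 159766) = 2868666/((225/8 - 446) - 159766) = 2868666/(-3343/8 - 159766) = 2868666/(-1281471/8) = 2868666*(-8/1281471) = -7649776/427157 ≈ -17.909)
F/C - 1661958/((-1*(-3133548))) = 199028/(-7649776/427157) - 1661958/((-1*(-3133548))) = 199028*(-427157/7649776) - 1661958/3133548 = -21254050849/1912444 - 1661958*1/3133548 = -21254050849/1912444 - 92331/174086 = -1850104636982989/166464863092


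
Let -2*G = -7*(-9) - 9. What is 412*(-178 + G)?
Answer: -84460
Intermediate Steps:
G = -27 (G = -(-7*(-9) - 9)/2 = -(63 - 9)/2 = -½*54 = -27)
412*(-178 + G) = 412*(-178 - 27) = 412*(-205) = -84460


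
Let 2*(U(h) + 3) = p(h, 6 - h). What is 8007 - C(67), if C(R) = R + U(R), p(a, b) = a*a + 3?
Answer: 5697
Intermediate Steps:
p(a, b) = 3 + a**2 (p(a, b) = a**2 + 3 = 3 + a**2)
U(h) = -3/2 + h**2/2 (U(h) = -3 + (3 + h**2)/2 = -3 + (3/2 + h**2/2) = -3/2 + h**2/2)
C(R) = -3/2 + R + R**2/2 (C(R) = R + (-3/2 + R**2/2) = -3/2 + R + R**2/2)
8007 - C(67) = 8007 - (-3/2 + 67 + (1/2)*67**2) = 8007 - (-3/2 + 67 + (1/2)*4489) = 8007 - (-3/2 + 67 + 4489/2) = 8007 - 1*2310 = 8007 - 2310 = 5697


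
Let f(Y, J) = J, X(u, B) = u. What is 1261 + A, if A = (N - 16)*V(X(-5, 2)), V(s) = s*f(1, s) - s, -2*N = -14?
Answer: 991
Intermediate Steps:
N = 7 (N = -½*(-14) = 7)
V(s) = s² - s (V(s) = s*s - s = s² - s)
A = -270 (A = (7 - 16)*(-5*(-1 - 5)) = -(-45)*(-6) = -9*30 = -270)
1261 + A = 1261 - 270 = 991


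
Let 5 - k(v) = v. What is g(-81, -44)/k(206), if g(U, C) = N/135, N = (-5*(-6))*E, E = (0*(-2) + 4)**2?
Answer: -32/1809 ≈ -0.017689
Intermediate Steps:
k(v) = 5 - v
E = 16 (E = (0 + 4)**2 = 4**2 = 16)
N = 480 (N = -5*(-6)*16 = 30*16 = 480)
g(U, C) = 32/9 (g(U, C) = 480/135 = 480*(1/135) = 32/9)
g(-81, -44)/k(206) = 32/(9*(5 - 1*206)) = 32/(9*(5 - 206)) = (32/9)/(-201) = (32/9)*(-1/201) = -32/1809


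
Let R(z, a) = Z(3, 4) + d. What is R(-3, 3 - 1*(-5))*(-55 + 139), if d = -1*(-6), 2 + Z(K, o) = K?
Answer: 588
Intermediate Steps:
Z(K, o) = -2 + K
d = 6
R(z, a) = 7 (R(z, a) = (-2 + 3) + 6 = 1 + 6 = 7)
R(-3, 3 - 1*(-5))*(-55 + 139) = 7*(-55 + 139) = 7*84 = 588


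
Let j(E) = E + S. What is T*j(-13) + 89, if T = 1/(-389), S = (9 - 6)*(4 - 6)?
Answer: 34640/389 ≈ 89.049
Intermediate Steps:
S = -6 (S = 3*(-2) = -6)
j(E) = -6 + E (j(E) = E - 6 = -6 + E)
T = -1/389 ≈ -0.0025707
T*j(-13) + 89 = -(-6 - 13)/389 + 89 = -1/389*(-19) + 89 = 19/389 + 89 = 34640/389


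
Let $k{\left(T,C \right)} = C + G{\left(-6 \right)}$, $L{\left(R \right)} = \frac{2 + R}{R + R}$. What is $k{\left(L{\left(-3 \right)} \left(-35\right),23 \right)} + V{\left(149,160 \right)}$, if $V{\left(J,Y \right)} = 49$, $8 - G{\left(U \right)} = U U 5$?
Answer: $-100$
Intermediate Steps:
$L{\left(R \right)} = \frac{2 + R}{2 R}$
$G{\left(U \right)} = 8 - 5 U^{2}$ ($G{\left(U \right)} = 8 - U U 5 = 8 - U^{2} \cdot 5 = 8 - 5 U^{2}$)
$k{\left(T,C \right)} = -172 + C$ ($k{\left(T,C \right)} = C + \left(8 - 5 \left(-6\right)^{2}\right) = C + \left(8 - 180\right) = C - 172 = -172 + C$)
$k{\left(L{\left(-3 \right)} \left(-35\right),23 \right)} + V{\left(149,160 \right)} = \left(-172 + 23\right) + 49 = -149 + 49 = -100$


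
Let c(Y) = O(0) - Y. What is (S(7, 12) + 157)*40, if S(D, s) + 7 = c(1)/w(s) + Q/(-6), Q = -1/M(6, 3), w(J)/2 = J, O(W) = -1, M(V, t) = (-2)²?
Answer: 17995/3 ≈ 5998.3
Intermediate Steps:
M(V, t) = 4
c(Y) = -1 - Y
w(J) = 2*J
Q = -¼ (Q = -1/4 = -1*¼ = -¼ ≈ -0.25000)
S(D, s) = -167/24 - 1/s (S(D, s) = -7 + ((-1 - 1*1)/((2*s)) - ¼/(-6)) = -7 + ((-1 - 1)*(1/(2*s)) - ¼*(-⅙)) = -7 + (-1/s + 1/24) = -7 + (1/24 - 1/s) = -167/24 - 1/s)
(S(7, 12) + 157)*40 = ((-167/24 - 1/12) + 157)*40 = (-169/24 + 157)*40 = (3599/24)*40 = 17995/3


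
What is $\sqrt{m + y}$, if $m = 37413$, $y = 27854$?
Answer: $\sqrt{65267} \approx 255.47$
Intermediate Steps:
$\sqrt{m + y} = \sqrt{37413 + 27854} = \sqrt{65267}$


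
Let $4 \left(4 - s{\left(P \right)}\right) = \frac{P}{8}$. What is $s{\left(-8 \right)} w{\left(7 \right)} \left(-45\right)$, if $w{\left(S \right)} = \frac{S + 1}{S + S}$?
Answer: $- \frac{765}{7} \approx -109.29$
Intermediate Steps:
$s{\left(P \right)} = 4 - \frac{P}{32}$ ($s{\left(P \right)} = 4 - \frac{P \frac{1}{8}}{4} = 4 - \frac{\frac{1}{8} P}{4} = 4 - \frac{P}{32}$)
$w{\left(S \right)} = \frac{1 + S}{2 S}$
$s{\left(-8 \right)} w{\left(7 \right)} \left(-45\right) = \left(4 - - \frac{1}{4}\right) \frac{1 + 7}{2 \cdot 7} \left(-45\right) = \left(4 + \frac{1}{4}\right) \frac{1}{2} \cdot \frac{1}{7} \cdot 8 \left(-45\right) = \frac{17}{4} \cdot \frac{4}{7} \left(-45\right) = \frac{17}{7} \left(-45\right) = - \frac{765}{7}$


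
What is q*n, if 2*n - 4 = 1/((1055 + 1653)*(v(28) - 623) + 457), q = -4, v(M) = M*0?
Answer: -13493014/1686627 ≈ -8.0000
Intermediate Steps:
v(M) = 0
n = 6746507/3373254 (n = 2 + 1/(2*((1055 + 1653)*(0 - 623) + 457)) = 2 + 1/(2*(2708*(-623) + 457)) = 2 + 1/(2*(-1687084 + 457)) = 2 + (1/2)/(-1686627) = 2 + (1/2)*(-1/1686627) = 2 - 1/3373254 = 6746507/3373254 ≈ 2.0000)
q*n = -4*6746507/3373254 = -13493014/1686627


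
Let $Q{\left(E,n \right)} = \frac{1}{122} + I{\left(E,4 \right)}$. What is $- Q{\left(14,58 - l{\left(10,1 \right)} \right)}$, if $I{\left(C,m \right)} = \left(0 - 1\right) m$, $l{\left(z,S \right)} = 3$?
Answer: $\frac{487}{122} \approx 3.9918$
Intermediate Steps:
$I{\left(C,m \right)} = - m$
$Q{\left(E,n \right)} = - \frac{487}{122}$ ($Q{\left(E,n \right)} = \frac{1}{122} - 4 = - \frac{487}{122}$)
$- Q{\left(14,58 - l{\left(10,1 \right)} \right)} = \left(-1\right) \left(- \frac{487}{122}\right) = \frac{487}{122}$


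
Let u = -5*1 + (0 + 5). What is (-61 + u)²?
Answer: 3721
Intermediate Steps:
u = 0 (u = -5 + 5 = 0)
(-61 + u)² = (-61 + 0)² = (-61)² = 3721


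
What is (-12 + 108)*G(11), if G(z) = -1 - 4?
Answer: -480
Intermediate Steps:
G(z) = -5
(-12 + 108)*G(11) = (-12 + 108)*(-5) = 96*(-5) = -480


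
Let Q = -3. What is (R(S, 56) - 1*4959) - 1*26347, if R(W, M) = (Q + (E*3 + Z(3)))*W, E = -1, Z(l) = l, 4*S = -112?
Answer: -31222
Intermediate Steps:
S = -28 (S = (¼)*(-112) = -28)
R(W, M) = -3*W (R(W, M) = (-3 + (-1*3 + 3))*W = (-3 + (-3 + 3))*W = (-3 + 0)*W = -3*W)
(R(S, 56) - 1*4959) - 1*26347 = (-3*(-28) - 1*4959) - 1*26347 = (84 - 4959) - 26347 = -4875 - 26347 = -31222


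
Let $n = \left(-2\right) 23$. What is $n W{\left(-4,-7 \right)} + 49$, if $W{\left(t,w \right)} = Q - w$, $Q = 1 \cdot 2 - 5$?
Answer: $-135$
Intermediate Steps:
$Q = -3$ ($Q = 2 - 5 = -3$)
$n = -46$
$W{\left(t,w \right)} = -3 - w$
$n W{\left(-4,-7 \right)} + 49 = - 46 \left(-3 - -7\right) + 49 = - 46 \left(-3 + 7\right) + 49 = \left(-46\right) 4 + 49 = -184 + 49 = -135$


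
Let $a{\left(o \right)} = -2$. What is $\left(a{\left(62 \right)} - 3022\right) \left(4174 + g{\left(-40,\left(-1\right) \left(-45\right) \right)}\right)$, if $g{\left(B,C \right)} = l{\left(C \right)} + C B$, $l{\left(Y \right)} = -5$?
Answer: $-7163856$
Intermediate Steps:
$g{\left(B,C \right)} = -5 + B C$ ($g{\left(B,C \right)} = -5 + C B = -5 + B C$)
$\left(a{\left(62 \right)} - 3022\right) \left(4174 + g{\left(-40,\left(-1\right) \left(-45\right) \right)}\right) = \left(-2 - 3022\right) \left(4174 - \left(5 + 40 \left(\left(-1\right) \left(-45\right)\right)\right)\right) = - 3024 \left(4174 - 1805\right) = \left(-3024\right) 2369 = -7163856$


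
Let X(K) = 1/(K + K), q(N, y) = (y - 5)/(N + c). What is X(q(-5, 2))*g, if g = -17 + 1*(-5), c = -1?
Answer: -22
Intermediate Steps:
g = -22 (g = -17 - 5 = -22)
q(N, y) = (-5 + y)/(-1 + N) (q(N, y) = (y - 5)/(N - 1) = (-5 + y)/(-1 + N))
X(K) = 1/(2*K)
X(q(-5, 2))*g = (1/(2*(((-5 + 2)/(-1 - 5)))))*(-22) = (1/(2*((-3/(-6)))))*(-22) = (1/(2*((-⅙*(-3)))))*(-22) = (1/(2*(½)))*(-22) = ((½)*2)*(-22) = 1*(-22) = -22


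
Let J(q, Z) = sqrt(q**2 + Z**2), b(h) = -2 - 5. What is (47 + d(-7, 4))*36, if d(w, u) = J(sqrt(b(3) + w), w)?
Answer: 1692 + 36*sqrt(35) ≈ 1905.0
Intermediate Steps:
b(h) = -7
J(q, Z) = sqrt(Z**2 + q**2)
d(w, u) = sqrt(-7 + w + w**2) (d(w, u) = sqrt(w**2 + (sqrt(-7 + w))**2) = sqrt(w**2 + (-7 + w)) = sqrt(-7 + w + w**2))
(47 + d(-7, 4))*36 = (47 + sqrt(-7 - 7 + (-7)**2))*36 = (47 + sqrt(-7 - 7 + 49))*36 = (47 + sqrt(35))*36 = 1692 + 36*sqrt(35)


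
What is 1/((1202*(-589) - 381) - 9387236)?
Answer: -1/10095595 ≈ -9.9053e-8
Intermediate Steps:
1/((1202*(-589) - 381) - 9387236) = 1/((-707978 - 381) - 9387236) = 1/(-708359 - 9387236) = 1/(-10095595) = -1/10095595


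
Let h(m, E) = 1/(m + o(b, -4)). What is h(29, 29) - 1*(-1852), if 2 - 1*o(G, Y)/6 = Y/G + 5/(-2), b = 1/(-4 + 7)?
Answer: 237057/128 ≈ 1852.0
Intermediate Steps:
b = ⅓ (b = 1/3 = ⅓ ≈ 0.33333)
o(G, Y) = 27 - 6*Y/G (o(G, Y) = 12 - 6*(Y/G + 5/(-2)) = 12 - 6*(Y/G + 5*(-½)) = 12 - 6*(Y/G - 5/2) = 12 - 6*(-5/2 + Y/G) = 12 + (15 - 6*Y/G) = 27 - 6*Y/G)
h(m, E) = 1/(99 + m) (h(m, E) = 1/(m + (27 - 6*(-4)/⅓)) = 1/(m + (27 - 6*(-4)*3)) = 1/(m + (27 + 72)) = 1/(m + 99) = 1/(99 + m))
h(29, 29) - 1*(-1852) = 1/(99 + 29) - 1*(-1852) = 1/128 + 1852 = 237057/128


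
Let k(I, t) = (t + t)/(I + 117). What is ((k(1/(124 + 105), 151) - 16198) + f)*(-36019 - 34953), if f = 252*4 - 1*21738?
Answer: 35109127111564/13397 ≈ 2.6207e+9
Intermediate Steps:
f = -20730 (f = 1008 - 21738 = -20730)
k(I, t) = 2*t/(117 + I) (k(I, t) = (2*t)/(117 + I) = 2*t/(117 + I))
((k(1/(124 + 105), 151) - 16198) + f)*(-36019 - 34953) = ((2*151/(117 + 1/(124 + 105)) - 16198) - 20730)*(-36019 - 34953) = ((2*151/(117 + 1/229) - 16198) - 20730)*(-70972) = ((2*151/(26794/229) - 16198) - 20730)*(-70972) = ((2*151*(229/26794) - 16198) - 20730)*(-70972) = ((34579/13397 - 16198) - 20730)*(-70972) = (-216970027/13397 - 20730)*(-70972) = -494689837/13397*(-70972) = 35109127111564/13397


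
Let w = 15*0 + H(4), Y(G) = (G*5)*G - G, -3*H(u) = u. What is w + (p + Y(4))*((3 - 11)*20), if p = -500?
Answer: 203516/3 ≈ 67839.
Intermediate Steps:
H(u) = -u/3
Y(G) = -G + 5*G² (Y(G) = (5*G)*G - G = 5*G² - G = -G + 5*G²)
w = -4/3 (w = 15*0 - ⅓*4 = 0 - 4/3 = -4/3 ≈ -1.3333)
w + (p + Y(4))*((3 - 11)*20) = -4/3 + (-500 + 4*(-1 + 5*4))*((3 - 11)*20) = -4/3 + (-500 + 4*(-1 + 20))*(-8*20) = -4/3 + (-500 + 4*19)*(-160) = -4/3 + (-500 + 76)*(-160) = -4/3 - 424*(-160) = -4/3 + 67840 = 203516/3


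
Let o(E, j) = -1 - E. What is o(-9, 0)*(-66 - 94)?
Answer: -1280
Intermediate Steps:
o(-9, 0)*(-66 - 94) = (-1 - 1*(-9))*(-66 - 94) = (-1 + 9)*(-160) = 8*(-160) = -1280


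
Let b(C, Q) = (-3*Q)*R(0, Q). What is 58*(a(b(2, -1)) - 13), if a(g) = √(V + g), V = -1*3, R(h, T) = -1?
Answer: -754 + 58*I*√6 ≈ -754.0 + 142.07*I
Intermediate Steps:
b(C, Q) = 3*Q (b(C, Q) = -3*Q*(-1) = 3*Q)
V = -3
a(g) = √(-3 + g)
58*(a(b(2, -1)) - 13) = 58*(√(-3 + 3*(-1)) - 13) = 58*(√(-3 - 3) - 13) = 58*(√(-6) - 13) = 58*(I*√6 - 13) = 58*(-13 + I*√6) = -754 + 58*I*√6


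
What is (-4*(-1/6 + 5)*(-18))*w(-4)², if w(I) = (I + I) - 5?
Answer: 58812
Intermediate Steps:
w(I) = -5 + 2*I (w(I) = 2*I - 5 = -5 + 2*I)
(-4*(-1/6 + 5)*(-18))*w(-4)² = (-4*(-1/6 + 5)*(-18))*(-5 + 2*(-4))² = (-4*(-1*⅙ + 5)*(-18))*(-5 - 8)² = (-4*(-⅙ + 5)*(-18))*(-13)² = (-4*29/6*(-18))*169 = -58/3*(-18)*169 = 348*169 = 58812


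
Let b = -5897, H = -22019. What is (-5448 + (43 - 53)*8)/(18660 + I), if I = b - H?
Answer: -2764/17391 ≈ -0.15893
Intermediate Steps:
I = 16122 (I = -5897 - 1*(-22019) = -5897 + 22019 = 16122)
(-5448 + (43 - 53)*8)/(18660 + I) = (-5448 + (43 - 53)*8)/(18660 + 16122) = (-5448 - 10*8)/34782 = (-5448 - 80)*(1/34782) = -5528*1/34782 = -2764/17391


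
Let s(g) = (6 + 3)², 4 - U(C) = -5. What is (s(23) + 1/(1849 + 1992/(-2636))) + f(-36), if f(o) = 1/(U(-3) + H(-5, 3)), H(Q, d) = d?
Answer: 1185115097/14615916 ≈ 81.084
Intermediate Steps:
U(C) = 9 (U(C) = 4 - 1*(-5) = 4 + 5 = 9)
f(o) = 1/12 (f(o) = 1/(9 + 3) = 1/12)
s(g) = 81 (s(g) = 9² = 81)
(s(23) + 1/(1849 + 1992/(-2636))) + f(-36) = (81 + 1/(1849 + 1992/(-2636))) + 1/12 = (81 + 1/(1849 + 1992*(-1/2636))) + 1/12 = (81 + 1/(1849 - 498/659)) + 1/12 = (81 + 1/(1217993/659)) + 1/12 = (81 + 659/1217993) + 1/12 = 98658092/1217993 + 1/12 = 1185115097/14615916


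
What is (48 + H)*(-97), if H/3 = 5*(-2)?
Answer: -1746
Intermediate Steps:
H = -30 (H = 3*(5*(-2)) = 3*(-10) = -30)
(48 + H)*(-97) = (48 - 30)*(-97) = 18*(-97) = -1746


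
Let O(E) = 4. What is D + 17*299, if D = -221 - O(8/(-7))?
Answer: 4858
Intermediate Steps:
D = -225 (D = -221 - 1*4 = -221 - 4 = -225)
D + 17*299 = -225 + 17*299 = -225 + 5083 = 4858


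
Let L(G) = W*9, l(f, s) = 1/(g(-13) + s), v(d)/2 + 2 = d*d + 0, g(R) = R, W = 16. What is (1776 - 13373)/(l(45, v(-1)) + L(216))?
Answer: -173955/2159 ≈ -80.572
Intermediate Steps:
v(d) = -4 + 2*d**2 (v(d) = -4 + 2*(d*d + 0) = -4 + 2*(d**2 + 0) = -4 + 2*d**2)
l(f, s) = 1/(-13 + s)
L(G) = 144 (L(G) = 16*9 = 144)
(1776 - 13373)/(l(45, v(-1)) + L(216)) = (1776 - 13373)/(1/(-13 + (-4 + 2*(-1)**2)) + 144) = -11597/(1/(-13 + (-4 + 2*1)) + 144) = -11597/(1/(-13 + (-4 + 2)) + 144) = -11597/(1/(-13 - 2) + 144) = -11597/(1/(-15) + 144) = -11597/(-1/15 + 144) = -11597/2159/15 = -11597*15/2159 = -173955/2159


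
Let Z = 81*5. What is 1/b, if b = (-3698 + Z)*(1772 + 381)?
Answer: -1/7089829 ≈ -1.4105e-7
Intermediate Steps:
Z = 405
b = -7089829 (b = (-3698 + 405)*(1772 + 381) = -3293*2153 = -7089829)
1/b = 1/(-7089829) = -1/7089829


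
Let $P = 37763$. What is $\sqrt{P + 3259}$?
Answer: $3 \sqrt{4558} \approx 202.54$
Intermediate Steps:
$\sqrt{P + 3259} = \sqrt{37763 + 3259} = \sqrt{41022} = 3 \sqrt{4558}$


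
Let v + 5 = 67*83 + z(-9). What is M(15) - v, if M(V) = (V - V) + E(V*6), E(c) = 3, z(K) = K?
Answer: -5544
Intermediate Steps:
v = 5547 (v = -5 + (67*83 - 9) = -5 + (5561 - 9) = -5 + 5552 = 5547)
M(V) = 3 (M(V) = (V - V) + 3 = 0 + 3 = 3)
M(15) - v = 3 - 1*5547 = 3 - 5547 = -5544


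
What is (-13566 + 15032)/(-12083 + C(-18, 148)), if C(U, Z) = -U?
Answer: -1466/12065 ≈ -0.12151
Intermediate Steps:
(-13566 + 15032)/(-12083 + C(-18, 148)) = (-13566 + 15032)/(-12083 - 1*(-18)) = 1466/(-12083 + 18) = 1466/(-12065) = 1466*(-1/12065) = -1466/12065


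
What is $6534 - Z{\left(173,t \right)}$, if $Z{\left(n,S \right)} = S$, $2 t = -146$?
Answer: $6607$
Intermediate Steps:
$t = -73$ ($t = \frac{1}{2} \left(-146\right) = -73$)
$6534 - Z{\left(173,t \right)} = 6534 - -73 = 6534 + 73 = 6607$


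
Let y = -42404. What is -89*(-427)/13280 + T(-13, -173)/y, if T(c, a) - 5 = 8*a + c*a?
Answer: 399981403/140781280 ≈ 2.8412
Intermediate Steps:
T(c, a) = 5 + 8*a + a*c (T(c, a) = 5 + (8*a + c*a) = 5 + (8*a + a*c) = 5 + 8*a + a*c)
-89*(-427)/13280 + T(-13, -173)/y = -89*(-427)/13280 + (5 + 8*(-173) - 173*(-13))/(-42404) = 38003*(1/13280) + (5 - 1384 + 2249)*(-1/42404) = 38003/13280 + 870*(-1/42404) = 38003/13280 - 435/21202 = 399981403/140781280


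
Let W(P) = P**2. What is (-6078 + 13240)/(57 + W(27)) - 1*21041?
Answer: -8265532/393 ≈ -21032.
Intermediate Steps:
(-6078 + 13240)/(57 + W(27)) - 1*21041 = (-6078 + 13240)/(57 + 27**2) - 1*21041 = 7162/(57 + 729) - 21041 = 7162/786 - 21041 = 7162*(1/786) - 21041 = 3581/393 - 21041 = -8265532/393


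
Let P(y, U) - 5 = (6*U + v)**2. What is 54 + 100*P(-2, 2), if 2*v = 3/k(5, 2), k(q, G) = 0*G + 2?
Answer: 67241/4 ≈ 16810.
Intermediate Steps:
k(q, G) = 2 (k(q, G) = 0 + 2 = 2)
v = 3/4 (v = (3/2)/2 = (3*(1/2))/2 = (1/2)*(3/2) = 3/4 ≈ 0.75000)
P(y, U) = 5 + (3/4 + 6*U)**2 (P(y, U) = 5 + (6*U + 3/4)**2 = 5 + (3/4 + 6*U)**2)
54 + 100*P(-2, 2) = 54 + 100*(5 + 9*(1 + 8*2)**2/16) = 54 + 100*(5 + 9*(1 + 16)**2/16) = 54 + 100*(5 + (9/16)*17**2) = 54 + 100*(5 + (9/16)*289) = 54 + 100*(5 + 2601/16) = 54 + 100*(2681/16) = 54 + 67025/4 = 67241/4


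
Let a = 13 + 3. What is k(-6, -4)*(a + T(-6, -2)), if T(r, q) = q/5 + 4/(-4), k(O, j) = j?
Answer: -292/5 ≈ -58.400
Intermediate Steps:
T(r, q) = -1 + q/5 (T(r, q) = q*(1/5) + 4*(-1/4) = q/5 - 1 = -1 + q/5)
a = 16
k(-6, -4)*(a + T(-6, -2)) = -4*(16 + (-1 + (1/5)*(-2))) = -4*(16 + (-1 - 2/5)) = -4*(16 - 7/5) = -4*73/5 = -292/5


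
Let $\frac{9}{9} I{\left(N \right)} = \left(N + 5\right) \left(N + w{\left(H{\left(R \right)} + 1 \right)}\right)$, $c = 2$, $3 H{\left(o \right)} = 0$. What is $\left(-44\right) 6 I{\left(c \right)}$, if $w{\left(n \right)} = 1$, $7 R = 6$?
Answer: $-5544$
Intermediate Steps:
$R = \frac{6}{7}$ ($R = \frac{1}{7} \cdot 6 = \frac{6}{7} \approx 0.85714$)
$H{\left(o \right)} = 0$ ($H{\left(o \right)} = \frac{1}{3} \cdot 0 = 0$)
$I{\left(N \right)} = \left(1 + N\right) \left(5 + N\right)$ ($I{\left(N \right)} = \left(N + 5\right) \left(N + 1\right) = \left(5 + N\right) \left(1 + N\right) = \left(1 + N\right) \left(5 + N\right)$)
$\left(-44\right) 6 I{\left(c \right)} = \left(-44\right) 6 \left(5 + 2^{2} + 6 \cdot 2\right) = - 264 \left(5 + 4 + 12\right) = \left(-264\right) 21 = -5544$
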